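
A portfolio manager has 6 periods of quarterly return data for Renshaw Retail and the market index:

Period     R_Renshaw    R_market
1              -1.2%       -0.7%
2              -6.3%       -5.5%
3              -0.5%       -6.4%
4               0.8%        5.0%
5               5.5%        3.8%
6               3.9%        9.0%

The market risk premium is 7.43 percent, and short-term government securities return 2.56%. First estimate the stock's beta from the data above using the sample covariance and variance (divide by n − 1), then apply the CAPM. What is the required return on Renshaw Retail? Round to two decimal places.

Mean R_i = (-1.2 − 6.3 − 0.5 + 0.8 + 5.5 + 3.9) / 6 = 0.3667%
Mean R_m = (-0.7 − 5.5 − 6.4 + 5.0 + 3.8 + 9.0) / 6 = 0.8667%
Σ(R_i − R̄_i)(R_m − R̄_m) = 96.7833  ⇒  Cov = 96.7833 / 5 = 19.3567
Σ(R_m − R̄_m)² = 187.6333  ⇒  Var(R_m) = 187.6333 / 5 = 37.5267
β = Cov / Var(R_m) = 19.3567 / 37.5267 = 0.5158
E(R) = R_f + β × MRP = 2.56% + 0.5158 × 7.43% = 6.39%

6.39%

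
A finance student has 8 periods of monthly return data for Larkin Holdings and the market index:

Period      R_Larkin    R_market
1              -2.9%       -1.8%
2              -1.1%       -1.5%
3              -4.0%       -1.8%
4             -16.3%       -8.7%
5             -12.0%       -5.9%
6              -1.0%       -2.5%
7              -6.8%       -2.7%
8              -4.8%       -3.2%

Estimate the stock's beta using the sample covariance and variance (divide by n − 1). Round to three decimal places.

2.057

Mean R_i = (-2.9 − 1.1 − 4.0 − 16.3 − 12.0 − 1.0 − 6.8 − 4.8) / 8 = -6.1125%
Mean R_m = (-1.8 − 1.5 − 1.8 − 8.7 − 5.9 − 2.5 − 2.7 − 3.2) / 8 = -3.5125%
Σ(R_i − R̄_i)(R_m − R̄_m) = 91.1388  ⇒  Cov = 91.1388 / 7 = 13.0198
Σ(R_m − R̄_m)² = 44.3088  ⇒  Var(R_m) = 44.3088 / 7 = 6.3298
β = Cov / Var(R_m) = 13.0198 / 6.3298 = 2.0569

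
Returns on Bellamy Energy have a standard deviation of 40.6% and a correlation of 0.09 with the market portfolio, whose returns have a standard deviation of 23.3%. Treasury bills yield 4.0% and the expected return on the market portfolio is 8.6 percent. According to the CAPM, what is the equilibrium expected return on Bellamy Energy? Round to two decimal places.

β = ρ × σ_i / σ_m = 0.09 × 40.6% / 23.3% = 0.1568
MRP = 8.6% − 4.0% = 4.60%
E(R) = 4.0% + 0.1568 × 4.6% = 4.72%

4.72%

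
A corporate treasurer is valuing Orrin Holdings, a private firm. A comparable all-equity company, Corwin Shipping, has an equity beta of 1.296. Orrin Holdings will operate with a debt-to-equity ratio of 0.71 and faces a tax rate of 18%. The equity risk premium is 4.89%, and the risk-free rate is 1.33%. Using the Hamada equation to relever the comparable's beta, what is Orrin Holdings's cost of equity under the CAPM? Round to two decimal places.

11.36%

β_L = β_U × [1 + (1 − t)(D/E)] = 1.296 × [1 + (1 − 0.18) × 0.71]
    = 1.296 × [1 + 0.82 × 0.71] = 1.296 × 1.5822 = 2.0505
E(R) = R_f + β_L × MRP = 1.33% + 2.0505 × 4.89% = 11.36%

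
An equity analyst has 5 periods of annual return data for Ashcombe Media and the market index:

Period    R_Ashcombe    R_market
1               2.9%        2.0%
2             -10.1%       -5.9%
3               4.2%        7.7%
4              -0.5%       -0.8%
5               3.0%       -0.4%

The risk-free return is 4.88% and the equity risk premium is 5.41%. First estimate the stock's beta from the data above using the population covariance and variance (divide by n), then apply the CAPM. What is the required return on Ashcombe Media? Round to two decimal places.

10.27%

Mean R_i = (2.9 − 10.1 + 4.2 − 0.5 + 3.0) / 5 = -0.1000%
Mean R_m = (2.0 − 5.9 + 7.7 − 0.8 − 0.4) / 5 = 0.5200%
Σ(R_i − R̄_i)(R_m − R̄_m) = 97.1900  ⇒  Cov = 97.1900 / 5 = 19.4380
Σ(R_m − R̄_m)² = 97.5480  ⇒  Var(R_m) = 97.5480 / 5 = 19.5096
β = Cov / Var(R_m) = 19.4380 / 19.5096 = 0.9963
E(R) = R_f + β × MRP = 4.88% + 0.9963 × 5.41% = 10.27%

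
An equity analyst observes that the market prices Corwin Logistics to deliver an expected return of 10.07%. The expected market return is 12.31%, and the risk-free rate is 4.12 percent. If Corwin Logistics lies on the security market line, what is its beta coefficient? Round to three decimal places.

0.726

MRP = 12.31% − 4.12% = 8.19%
β = (E(R) − R_f) / MRP = (10.07% − 4.12%) / 8.19% = 5.95% / 8.19% = 0.726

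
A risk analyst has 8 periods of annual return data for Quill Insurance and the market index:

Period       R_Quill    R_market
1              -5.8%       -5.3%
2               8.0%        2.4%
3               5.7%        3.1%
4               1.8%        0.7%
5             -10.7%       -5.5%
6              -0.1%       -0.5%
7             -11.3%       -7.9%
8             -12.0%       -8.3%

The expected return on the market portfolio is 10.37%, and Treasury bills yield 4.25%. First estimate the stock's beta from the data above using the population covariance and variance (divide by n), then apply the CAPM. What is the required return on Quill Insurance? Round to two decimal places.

Mean R_i = (-5.8 + 8.0 + 5.7 + 1.8 − 10.7 − 0.1 − 11.3 − 12.0) / 8 = -3.0500%
Mean R_m = (-5.3 + 2.4 + 3.1 + 0.7 − 5.5 − 0.5 − 7.9 − 8.3) / 8 = -2.6625%
Σ(R_i − R̄_i)(R_m − R̄_m) = 251.6750  ⇒  Cov = 251.6750 / 8 = 31.4594
Σ(R_m − R̄_m)² = 149.0388  ⇒  Var(R_m) = 149.0388 / 8 = 18.6299
β = Cov / Var(R_m) = 31.4594 / 18.6299 = 1.6887
MRP = 10.37% − 4.25% = 6.12%
E(R) = R_f + β × MRP = 4.25% + 1.6887 × 6.12% = 14.58%

14.58%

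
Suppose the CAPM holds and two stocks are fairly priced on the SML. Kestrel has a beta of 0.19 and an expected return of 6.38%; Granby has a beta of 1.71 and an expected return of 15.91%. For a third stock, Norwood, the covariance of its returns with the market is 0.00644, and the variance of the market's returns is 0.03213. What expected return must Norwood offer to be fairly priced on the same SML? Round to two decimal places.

MRP = (15.91% − 6.38%) / (1.71 − 0.19) = 6.2697%
R_f = 6.38% − 0.19 × 6.2697% = 5.1888%
β_Norwood = Cov / Var(R_m) = 0.00644 / 0.03213 = 0.2004
E(R_Norwood) = R_f + β × MRP = 5.1888% + 0.2004 × 6.2697% = 6.45%

6.45%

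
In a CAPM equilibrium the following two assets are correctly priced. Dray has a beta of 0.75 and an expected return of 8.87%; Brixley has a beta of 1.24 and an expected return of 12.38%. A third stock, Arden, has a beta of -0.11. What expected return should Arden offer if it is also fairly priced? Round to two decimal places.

2.71%

MRP (SML slope) = (12.38% − 8.87%) / (1.24 − 0.75) = 3.51% / 0.49 = 7.1633%
R_f (intercept) = 8.87% − 0.75 × 7.1633% = 3.4975%
E(R_Arden) = R_f + β × MRP = 3.4975% + -0.11 × 7.1633% = 2.71%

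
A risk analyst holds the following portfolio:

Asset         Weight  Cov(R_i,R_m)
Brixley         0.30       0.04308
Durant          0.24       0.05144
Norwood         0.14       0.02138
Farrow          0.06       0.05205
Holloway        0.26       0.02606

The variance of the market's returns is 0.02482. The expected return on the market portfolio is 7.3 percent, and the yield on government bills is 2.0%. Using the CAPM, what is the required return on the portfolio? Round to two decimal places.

β_Brixley = 0.04308 / 0.02482 = 1.7357
β_Durant = 0.05144 / 0.02482 = 2.0725
β_Norwood = 0.02138 / 0.02482 = 0.8614
β_Farrow = 0.05205 / 0.02482 = 2.0971
β_Holloway = 0.02606 / 0.02482 = 1.0500
β_P = Σ w_i β_i = 0.30×1.7357 + 0.24×2.0725 + 0.14×0.8614 + 0.06×2.0971 + 0.26×1.0500 = 1.5375
MRP = 7.3% − 2.0% = 5.30%
E(R_P) = R_f + β_P × MRP = 2.0% + 1.5375 × 5.3% = 10.15%

10.15%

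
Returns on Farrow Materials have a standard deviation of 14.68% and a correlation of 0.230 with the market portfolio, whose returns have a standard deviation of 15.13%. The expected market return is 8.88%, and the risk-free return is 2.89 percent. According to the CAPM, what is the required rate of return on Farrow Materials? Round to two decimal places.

4.23%

β = ρ × σ_i / σ_m = 0.230 × 14.68% / 15.13% = 0.2232
MRP = 8.88% − 2.89% = 5.99%
E(R) = 2.89% + 0.2232 × 5.99% = 4.23%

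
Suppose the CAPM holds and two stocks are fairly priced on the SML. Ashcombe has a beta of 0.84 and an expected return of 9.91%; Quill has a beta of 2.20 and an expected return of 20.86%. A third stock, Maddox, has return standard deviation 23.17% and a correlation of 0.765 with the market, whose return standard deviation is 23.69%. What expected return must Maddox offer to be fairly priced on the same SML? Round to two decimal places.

MRP = (20.86% − 9.91%) / (2.20 − 0.84) = 8.0515%
R_f = 9.91% − 0.84 × 8.0515% = 3.1467%
β_Maddox = ρ·σ_i/σ_m = 0.765 × 23.17 / 23.69 = 0.7482
E(R_Maddox) = R_f + β × MRP = 3.1467% + 0.7482 × 8.0515% = 9.17%

9.17%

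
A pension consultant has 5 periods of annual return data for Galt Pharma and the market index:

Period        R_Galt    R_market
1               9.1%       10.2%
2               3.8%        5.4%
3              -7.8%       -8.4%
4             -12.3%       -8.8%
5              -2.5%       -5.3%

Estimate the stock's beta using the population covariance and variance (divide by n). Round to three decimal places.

0.957

Mean R_i = (9.1 + 3.8 − 7.8 − 12.3 − 2.5) / 5 = -1.9400%
Mean R_m = (10.2 + 5.4 − 8.4 − 8.8 − 5.3) / 5 = -1.3800%
Σ(R_i − R̄_i)(R_m − R̄_m) = 286.9640  ⇒  Cov = 286.9640 / 5 = 57.3928
Σ(R_m − R̄_m)² = 299.7680  ⇒  Var(R_m) = 299.7680 / 5 = 59.9536
β = Cov / Var(R_m) = 57.3928 / 59.9536 = 0.9573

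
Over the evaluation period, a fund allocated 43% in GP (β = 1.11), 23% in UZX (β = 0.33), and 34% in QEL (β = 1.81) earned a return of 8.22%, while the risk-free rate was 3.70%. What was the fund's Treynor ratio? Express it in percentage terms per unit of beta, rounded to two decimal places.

3.87%

β_P = 0.43×1.11 + 0.23×0.33 + 0.34×1.81 = 1.1686
Treynor = (R_P − R_f) / β_P = (8.22% − 3.70%) / 1.1686 = 4.52% / 1.1686 = 3.87%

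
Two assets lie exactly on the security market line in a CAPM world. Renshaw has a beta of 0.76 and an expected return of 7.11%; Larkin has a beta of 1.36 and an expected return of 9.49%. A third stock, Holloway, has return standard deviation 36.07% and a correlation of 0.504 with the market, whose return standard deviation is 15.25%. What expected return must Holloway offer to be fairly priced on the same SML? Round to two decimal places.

8.82%

MRP = (9.49% − 7.11%) / (1.36 − 0.76) = 3.9667%
R_f = 7.11% − 0.76 × 3.9667% = 4.0953%
β_Holloway = ρ·σ_i/σ_m = 0.504 × 36.07 / 15.25 = 1.1921
E(R_Holloway) = R_f + β × MRP = 4.0953% + 1.1921 × 3.9667% = 8.82%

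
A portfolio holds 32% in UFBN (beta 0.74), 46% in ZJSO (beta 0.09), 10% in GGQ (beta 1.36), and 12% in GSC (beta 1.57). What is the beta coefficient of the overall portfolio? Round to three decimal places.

β_P = Σ w_i β_i = 0.32×0.74 + 0.46×0.09 + 0.10×1.36 + 0.12×1.57 = 0.6026

0.603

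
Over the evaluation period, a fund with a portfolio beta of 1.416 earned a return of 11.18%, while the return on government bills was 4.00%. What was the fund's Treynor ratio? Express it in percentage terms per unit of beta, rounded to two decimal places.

5.07%

Treynor = (R_P − R_f) / β_P = (11.18% − 4.00%) / 1.4160 = 7.18% / 1.4160 = 5.07%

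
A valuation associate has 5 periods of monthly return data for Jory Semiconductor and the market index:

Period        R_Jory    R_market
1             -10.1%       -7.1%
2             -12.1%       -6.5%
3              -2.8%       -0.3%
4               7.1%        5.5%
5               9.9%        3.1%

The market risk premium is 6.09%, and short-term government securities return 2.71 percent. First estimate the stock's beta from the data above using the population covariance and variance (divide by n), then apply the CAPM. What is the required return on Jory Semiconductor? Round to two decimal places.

12.90%

Mean R_i = (-10.1 − 12.1 − 2.8 + 7.1 + 9.9) / 5 = -1.6000%
Mean R_m = (-7.1 − 6.5 − 0.3 + 5.5 + 3.1) / 5 = -1.0600%
Σ(R_i − R̄_i)(R_m − R̄_m) = 212.4600  ⇒  Cov = 212.4600 / 5 = 42.4920
Σ(R_m − R̄_m)² = 126.9920  ⇒  Var(R_m) = 126.9920 / 5 = 25.3984
β = Cov / Var(R_m) = 42.4920 / 25.3984 = 1.6730
E(R) = R_f + β × MRP = 2.71% + 1.6730 × 6.09% = 12.90%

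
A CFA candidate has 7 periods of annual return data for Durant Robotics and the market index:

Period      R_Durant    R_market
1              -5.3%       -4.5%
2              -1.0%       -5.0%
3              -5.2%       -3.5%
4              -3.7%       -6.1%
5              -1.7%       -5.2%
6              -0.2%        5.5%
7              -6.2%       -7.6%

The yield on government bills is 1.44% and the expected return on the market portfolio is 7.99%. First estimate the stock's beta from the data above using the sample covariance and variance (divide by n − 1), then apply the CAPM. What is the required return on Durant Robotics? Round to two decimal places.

Mean R_i = (-5.3 − 1.0 − 5.2 − 3.7 − 1.7 − 0.2 − 6.2) / 7 = -3.3286%
Mean R_m = (-4.5 − 5.0 − 3.5 − 6.1 − 5.2 + 5.5 − 7.6) / 7 = -3.7714%
Σ(R_i − R̄_i)(R_m − R̄_m) = 36.6057  ⇒  Cov = 36.6057 / 6 = 6.1010
Σ(R_m − R̄_m)² = 110.1943  ⇒  Var(R_m) = 110.1943 / 6 = 18.3657
β = Cov / Var(R_m) = 6.1010 / 18.3657 = 0.3322
MRP = 7.99% − 1.44% = 6.55%
E(R) = R_f + β × MRP = 1.44% + 0.3322 × 6.55% = 3.62%

3.62%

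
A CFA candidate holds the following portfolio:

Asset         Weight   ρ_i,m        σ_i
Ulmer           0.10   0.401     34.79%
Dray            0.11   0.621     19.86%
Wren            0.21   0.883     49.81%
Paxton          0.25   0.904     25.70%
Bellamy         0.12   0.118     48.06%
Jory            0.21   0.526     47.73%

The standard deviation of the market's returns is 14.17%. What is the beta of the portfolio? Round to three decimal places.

1.676

β_Ulmer = 0.401 × 34.79% / 14.17% = 0.9845
β_Dray = 0.621 × 19.86% / 14.17% = 0.8704
β_Wren = 0.883 × 49.81% / 14.17% = 3.1039
β_Paxton = 0.904 × 25.70% / 14.17% = 1.6396
β_Bellamy = 0.118 × 48.06% / 14.17% = 0.4002
β_Jory = 0.526 × 47.73% / 14.17% = 1.7718
β_P = Σ w_i β_i = 0.10×0.9845 + 0.11×0.8704 + 0.21×3.1039 + 0.25×1.6396 + 0.12×0.4002 + 0.21×1.7718 = 1.6760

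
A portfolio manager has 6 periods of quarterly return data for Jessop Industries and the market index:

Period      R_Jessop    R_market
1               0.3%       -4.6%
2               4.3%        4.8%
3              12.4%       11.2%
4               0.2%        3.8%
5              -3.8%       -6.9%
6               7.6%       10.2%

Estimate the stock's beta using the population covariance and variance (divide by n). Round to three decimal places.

Mean R_i = (0.3 + 4.3 + 12.4 + 0.2 − 3.8 + 7.6) / 6 = 3.5000%
Mean R_m = (-4.6 + 4.8 + 11.2 + 3.8 − 6.9 + 10.2) / 6 = 3.0833%
Σ(R_i − R̄_i)(R_m − R̄_m) = 197.8900  ⇒  Cov = 197.8900 / 6 = 32.9817
Σ(R_m − R̄_m)² = 278.6883  ⇒  Var(R_m) = 278.6883 / 6 = 46.4481
β = Cov / Var(R_m) = 32.9817 / 46.4481 = 0.7101

0.710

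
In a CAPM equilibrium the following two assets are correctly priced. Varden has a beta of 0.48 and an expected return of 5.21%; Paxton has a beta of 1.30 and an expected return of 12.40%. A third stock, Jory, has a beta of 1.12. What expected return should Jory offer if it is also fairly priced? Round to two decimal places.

10.82%

MRP (SML slope) = (12.40% − 5.21%) / (1.30 − 0.48) = 7.19% / 0.82 = 8.7683%
R_f (intercept) = 5.21% − 0.48 × 8.7683% = 1.0012%
E(R_Jory) = R_f + β × MRP = 1.0012% + 1.12 × 8.7683% = 10.82%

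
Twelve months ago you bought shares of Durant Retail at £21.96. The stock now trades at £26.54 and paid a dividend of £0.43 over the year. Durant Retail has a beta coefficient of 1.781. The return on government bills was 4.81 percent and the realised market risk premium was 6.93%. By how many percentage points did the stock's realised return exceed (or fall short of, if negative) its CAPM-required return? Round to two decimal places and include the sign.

+5.66%

Realised HPR = (P1 + D1 − P0) / P0 = (26.54 + 0.43 − 21.96) / 21.96 = 5.01 / 21.96 = 22.8142%
CAPM required = R_f + β·MRP = 4.81% + 1.781 × 6.93% = 17.15233%
α = realised − required = 22.8142% − 17.15233% = +5.66%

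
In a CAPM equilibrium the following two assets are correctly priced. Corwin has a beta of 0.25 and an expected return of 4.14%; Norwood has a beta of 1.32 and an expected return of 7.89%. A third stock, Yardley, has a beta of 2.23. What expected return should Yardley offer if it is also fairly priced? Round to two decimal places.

MRP (SML slope) = (7.89% − 4.14%) / (1.32 − 0.25) = 3.75% / 1.07 = 3.5047%
R_f (intercept) = 4.14% − 0.25 × 3.5047% = 3.2638%
E(R_Yardley) = R_f + β × MRP = 3.2638% + 2.23 × 3.5047% = 11.08%

11.08%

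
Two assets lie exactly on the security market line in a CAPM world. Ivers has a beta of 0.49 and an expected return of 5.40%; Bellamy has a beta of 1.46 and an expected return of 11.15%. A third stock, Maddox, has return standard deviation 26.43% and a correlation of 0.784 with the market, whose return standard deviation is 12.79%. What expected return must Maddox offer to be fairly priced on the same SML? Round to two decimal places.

12.10%

MRP = (11.15% − 5.40%) / (1.46 − 0.49) = 5.9278%
R_f = 5.40% − 0.49 × 5.9278% = 2.4954%
β_Maddox = ρ·σ_i/σ_m = 0.784 × 26.43 / 12.79 = 1.6201
E(R_Maddox) = R_f + β × MRP = 2.4954% + 1.6201 × 5.9278% = 12.10%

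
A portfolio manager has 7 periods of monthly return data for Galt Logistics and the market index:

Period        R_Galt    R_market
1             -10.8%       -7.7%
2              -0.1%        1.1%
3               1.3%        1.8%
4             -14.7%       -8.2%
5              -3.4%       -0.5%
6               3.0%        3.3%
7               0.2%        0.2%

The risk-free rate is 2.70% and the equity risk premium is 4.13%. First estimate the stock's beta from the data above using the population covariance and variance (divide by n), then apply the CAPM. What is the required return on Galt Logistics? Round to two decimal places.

8.60%

Mean R_i = (-10.8 − 0.1 + 1.3 − 14.7 − 3.4 + 3.0 + 0.2) / 7 = -3.5000%
Mean R_m = (-7.7 + 1.1 + 1.8 − 8.2 − 0.5 + 3.3 + 0.2) / 7 = -1.4286%
Σ(R_i − R̄_i)(R_m − R̄_m) = 182.5700  ⇒  Cov = 182.5700 / 7 = 26.0814
Σ(R_m − R̄_m)² = 127.8743  ⇒  Var(R_m) = 127.8743 / 7 = 18.2678
β = Cov / Var(R_m) = 26.0814 / 18.2678 = 1.4277
E(R) = R_f + β × MRP = 2.70% + 1.4277 × 4.13% = 8.60%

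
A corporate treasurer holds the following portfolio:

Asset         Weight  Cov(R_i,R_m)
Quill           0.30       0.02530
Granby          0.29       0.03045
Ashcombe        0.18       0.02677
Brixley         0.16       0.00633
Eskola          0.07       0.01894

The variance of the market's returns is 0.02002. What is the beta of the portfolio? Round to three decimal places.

1.178

β_Quill = 0.02530 / 0.02002 = 1.2637
β_Granby = 0.03045 / 0.02002 = 1.5210
β_Ashcombe = 0.02677 / 0.02002 = 1.3372
β_Brixley = 0.00633 / 0.02002 = 0.3162
β_Eskola = 0.01894 / 0.02002 = 0.9461
β_P = Σ w_i β_i = 0.30×1.2637 + 0.29×1.5210 + 0.18×1.3372 + 0.16×0.3162 + 0.07×0.9461 = 1.1777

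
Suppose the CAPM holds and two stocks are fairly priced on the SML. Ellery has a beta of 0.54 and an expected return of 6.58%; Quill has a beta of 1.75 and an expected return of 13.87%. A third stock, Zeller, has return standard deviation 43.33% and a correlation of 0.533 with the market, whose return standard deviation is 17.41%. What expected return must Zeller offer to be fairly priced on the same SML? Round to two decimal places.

MRP = (13.87% − 6.58%) / (1.75 − 0.54) = 6.0248%
R_f = 6.58% − 0.54 × 6.0248% = 3.3266%
β_Zeller = ρ·σ_i/σ_m = 0.533 × 43.33 / 17.41 = 1.3265
E(R_Zeller) = R_f + β × MRP = 3.3266% + 1.3265 × 6.0248% = 11.32%

11.32%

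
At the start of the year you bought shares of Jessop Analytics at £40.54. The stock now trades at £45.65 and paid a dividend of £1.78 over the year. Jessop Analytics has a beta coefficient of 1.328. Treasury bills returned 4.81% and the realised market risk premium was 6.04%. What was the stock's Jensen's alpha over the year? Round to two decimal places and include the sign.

+4.16%

Realised HPR = (P1 + D1 − P0) / P0 = (45.65 + 1.78 − 40.54) / 40.54 = 6.89 / 40.54 = 16.9956%
CAPM required = R_f + β·MRP = 4.81% + 1.328 × 6.04% = 12.83112%
α = realised − required = 16.9956% − 12.83112% = +4.16%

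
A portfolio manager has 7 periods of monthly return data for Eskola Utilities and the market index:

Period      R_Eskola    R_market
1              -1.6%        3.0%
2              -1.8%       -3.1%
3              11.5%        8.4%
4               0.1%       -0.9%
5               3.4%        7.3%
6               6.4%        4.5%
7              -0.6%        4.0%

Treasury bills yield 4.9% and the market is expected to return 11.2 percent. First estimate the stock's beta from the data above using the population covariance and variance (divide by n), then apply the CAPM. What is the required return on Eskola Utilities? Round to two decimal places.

10.48%

Mean R_i = (-1.6 − 1.8 + 11.5 + 0.1 + 3.4 + 6.4 − 0.6) / 7 = 2.4857%
Mean R_m = (3.0 − 3.1 + 8.4 − 0.9 + 7.3 + 4.5 + 4.0) / 7 = 3.3143%
Σ(R_i − R̄_i)(R_m − R̄_m) = 90.8414  ⇒  Cov = 90.8414 / 7 = 12.9773
Σ(R_m − R̄_m)² = 102.6286  ⇒  Var(R_m) = 102.6286 / 7 = 14.6612
β = Cov / Var(R_m) = 12.9773 / 14.6612 = 0.8851
MRP = 11.2% − 4.9% = 6.30%
E(R) = R_f + β × MRP = 4.9% + 0.8851 × 6.3% = 10.48%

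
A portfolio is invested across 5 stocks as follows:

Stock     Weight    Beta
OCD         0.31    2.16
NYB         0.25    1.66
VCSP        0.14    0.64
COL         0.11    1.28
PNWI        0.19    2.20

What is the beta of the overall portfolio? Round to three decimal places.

1.733

β_P = Σ w_i β_i = 0.31×2.16 + 0.25×1.66 + 0.14×0.64 + 0.11×1.28 + 0.19×2.20 = 1.7330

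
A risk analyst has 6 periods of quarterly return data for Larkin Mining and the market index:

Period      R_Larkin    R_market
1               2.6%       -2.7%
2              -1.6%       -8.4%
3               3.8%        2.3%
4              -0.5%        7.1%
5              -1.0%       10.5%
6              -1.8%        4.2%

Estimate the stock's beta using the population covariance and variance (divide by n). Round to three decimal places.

-0.042

Mean R_i = (2.6 − 1.6 + 3.8 − 0.5 − 1.0 − 1.8) / 6 = 0.2500%
Mean R_m = (-2.7 − 8.4 + 2.3 + 7.1 + 10.5 + 4.2) / 6 = 2.1667%
Σ(R_i − R̄_i)(R_m − R̄_m) = -9.7000  ⇒  Cov = -9.7000 / 6 = -1.6167
Σ(R_m − R̄_m)² = 233.2733  ⇒  Var(R_m) = 233.2733 / 6 = 38.8789
β = Cov / Var(R_m) = -1.6167 / 38.8789 = -0.0416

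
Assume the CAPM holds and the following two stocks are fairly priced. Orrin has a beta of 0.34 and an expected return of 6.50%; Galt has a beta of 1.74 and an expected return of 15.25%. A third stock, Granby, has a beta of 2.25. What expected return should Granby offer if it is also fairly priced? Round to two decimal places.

MRP (SML slope) = (15.25% − 6.50%) / (1.74 − 0.34) = 8.75% / 1.40 = 6.2500%
R_f (intercept) = 6.50% − 0.34 × 6.2500% = 4.3750%
E(R_Granby) = R_f + β × MRP = 4.3750% + 2.25 × 6.2500% = 18.44%

18.44%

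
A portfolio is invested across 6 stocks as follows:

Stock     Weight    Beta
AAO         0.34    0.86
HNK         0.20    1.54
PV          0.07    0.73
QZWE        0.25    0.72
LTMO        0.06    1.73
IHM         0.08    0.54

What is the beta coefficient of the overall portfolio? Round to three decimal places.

0.979

β_P = Σ w_i β_i = 0.34×0.86 + 0.20×1.54 + 0.07×0.73 + 0.25×0.72 + 0.06×1.73 + 0.08×0.54 = 0.9785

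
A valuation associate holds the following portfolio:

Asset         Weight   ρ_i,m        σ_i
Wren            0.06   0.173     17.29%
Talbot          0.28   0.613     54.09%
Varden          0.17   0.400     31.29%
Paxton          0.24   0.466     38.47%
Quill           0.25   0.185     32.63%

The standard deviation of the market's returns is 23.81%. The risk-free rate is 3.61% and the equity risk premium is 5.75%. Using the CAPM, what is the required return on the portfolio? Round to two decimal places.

β_Wren = 0.173 × 17.29% / 23.81% = 0.1256
β_Talbot = 0.613 × 54.09% / 23.81% = 1.3926
β_Varden = 0.400 × 31.29% / 23.81% = 0.5257
β_Paxton = 0.466 × 38.47% / 23.81% = 0.7529
β_Quill = 0.185 × 32.63% / 23.81% = 0.2535
β_P = Σ w_i β_i = 0.06×0.1256 + 0.28×1.3926 + 0.17×0.5257 + 0.24×0.7529 + 0.25×0.2535 = 0.7309
E(R_P) = R_f + β_P × MRP = 3.61% + 0.7309 × 5.75% = 7.81%

7.81%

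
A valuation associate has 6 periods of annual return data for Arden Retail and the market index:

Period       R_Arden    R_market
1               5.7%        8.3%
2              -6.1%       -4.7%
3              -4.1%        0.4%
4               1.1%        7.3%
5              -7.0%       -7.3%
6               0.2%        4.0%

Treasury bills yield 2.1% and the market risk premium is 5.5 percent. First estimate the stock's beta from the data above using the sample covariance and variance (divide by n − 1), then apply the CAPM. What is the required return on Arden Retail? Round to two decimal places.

6.11%

Mean R_i = (5.7 − 6.1 − 4.1 + 1.1 − 7.0 + 0.2) / 6 = -1.7000%
Mean R_m = (8.3 − 4.7 + 0.4 + 7.3 − 7.3 + 4.0) / 6 = 1.3333%
Σ(R_i − R̄_i)(R_m − R̄_m) = 147.8700  ⇒  Cov = 147.8700 / 5 = 29.5740
Σ(R_m − R̄_m)² = 203.0533  ⇒  Var(R_m) = 203.0533 / 5 = 40.6107
β = Cov / Var(R_m) = 29.5740 / 40.6107 = 0.7282
E(R) = R_f + β × MRP = 2.1% + 0.7282 × 5.5% = 6.11%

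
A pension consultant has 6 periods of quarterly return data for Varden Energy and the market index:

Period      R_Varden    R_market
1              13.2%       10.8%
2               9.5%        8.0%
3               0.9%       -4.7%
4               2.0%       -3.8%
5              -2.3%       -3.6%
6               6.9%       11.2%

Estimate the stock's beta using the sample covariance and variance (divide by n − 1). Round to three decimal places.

0.669

Mean R_i = (13.2 + 9.5 + 0.9 + 2.0 − 2.3 + 6.9) / 6 = 5.0333%
Mean R_m = (10.8 + 8.0 − 4.7 − 3.8 − 3.6 + 11.2) / 6 = 2.9833%
Σ(R_i − R̄_i)(R_m − R̄_m) = 202.1933  ⇒  Cov = 202.1933 / 5 = 40.4387
Σ(R_m − R̄_m)² = 302.1683  ⇒  Var(R_m) = 302.1683 / 5 = 60.4337
β = Cov / Var(R_m) = 40.4387 / 60.4337 = 0.6691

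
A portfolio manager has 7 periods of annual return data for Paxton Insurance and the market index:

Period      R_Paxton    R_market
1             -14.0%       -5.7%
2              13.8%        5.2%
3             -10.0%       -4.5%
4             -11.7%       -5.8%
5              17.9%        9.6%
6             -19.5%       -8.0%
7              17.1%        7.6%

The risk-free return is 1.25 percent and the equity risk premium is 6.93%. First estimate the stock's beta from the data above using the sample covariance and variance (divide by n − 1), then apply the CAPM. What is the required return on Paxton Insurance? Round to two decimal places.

16.53%

Mean R_i = (-14.0 + 13.8 − 10.0 − 11.7 + 17.9 − 19.5 + 17.1) / 7 = -0.9143%
Mean R_m = (-5.7 + 5.2 − 4.5 − 5.8 + 9.6 − 8.0 + 7.6) / 7 = -0.2286%
Σ(R_i − R̄_i)(R_m − R̄_m) = 720.7571  ⇒  Cov = 720.7571 / 6 = 120.1262
Σ(R_m − R̄_m)² = 326.9743  ⇒  Var(R_m) = 326.9743 / 6 = 54.4957
β = Cov / Var(R_m) = 120.1262 / 54.4957 = 2.2043
E(R) = R_f + β × MRP = 1.25% + 2.2043 × 6.93% = 16.53%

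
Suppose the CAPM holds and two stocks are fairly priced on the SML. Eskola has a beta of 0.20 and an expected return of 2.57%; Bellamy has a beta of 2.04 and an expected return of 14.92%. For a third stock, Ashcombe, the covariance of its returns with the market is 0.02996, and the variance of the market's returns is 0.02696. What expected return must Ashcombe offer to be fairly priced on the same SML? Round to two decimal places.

8.69%

MRP = (14.92% − 2.57%) / (2.04 − 0.20) = 6.7120%
R_f = 2.57% − 0.20 × 6.7120% = 1.2276%
β_Ashcombe = Cov / Var(R_m) = 0.02996 / 0.02696 = 1.1113
E(R_Ashcombe) = R_f + β × MRP = 1.2276% + 1.1113 × 6.7120% = 8.69%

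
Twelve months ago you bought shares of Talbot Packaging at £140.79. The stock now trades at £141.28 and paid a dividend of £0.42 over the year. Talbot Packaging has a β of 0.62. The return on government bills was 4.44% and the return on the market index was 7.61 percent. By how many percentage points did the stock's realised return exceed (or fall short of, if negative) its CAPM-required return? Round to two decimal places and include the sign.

-5.76%

Realised HPR = (P1 + D1 − P0) / P0 = (141.28 + 0.42 − 140.79) / 140.79 = 0.91 / 140.79 = 0.6464%
MRP = 7.61% − 4.44% = 3.17%
CAPM required = R_f + β·MRP = 4.44% + 0.62 × 3.17% = 6.4054%
α = realised − required = 0.6464% − 6.4054% = -5.76%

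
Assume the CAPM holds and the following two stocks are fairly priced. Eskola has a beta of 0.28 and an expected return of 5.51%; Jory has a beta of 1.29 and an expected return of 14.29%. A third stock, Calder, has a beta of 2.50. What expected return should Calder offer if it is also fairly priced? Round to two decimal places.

MRP (SML slope) = (14.29% − 5.51%) / (1.29 − 0.28) = 8.78% / 1.01 = 8.6931%
R_f (intercept) = 5.51% − 0.28 × 8.6931% = 3.0759%
E(R_Calder) = R_f + β × MRP = 3.0759% + 2.50 × 8.6931% = 24.81%

24.81%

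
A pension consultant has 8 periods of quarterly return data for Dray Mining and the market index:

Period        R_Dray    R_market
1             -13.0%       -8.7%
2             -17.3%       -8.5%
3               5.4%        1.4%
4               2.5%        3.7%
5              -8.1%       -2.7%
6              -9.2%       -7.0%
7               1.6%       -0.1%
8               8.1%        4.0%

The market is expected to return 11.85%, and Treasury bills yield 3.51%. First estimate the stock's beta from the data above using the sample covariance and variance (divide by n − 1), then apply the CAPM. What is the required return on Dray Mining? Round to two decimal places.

17.49%

Mean R_i = (-13.0 − 17.3 + 5.4 + 2.5 − 8.1 − 9.2 + 1.6 + 8.1) / 8 = -3.7500%
Mean R_m = (-8.7 − 8.5 + 1.4 + 3.7 − 2.7 − 7.0 − 0.1 + 4.0) / 8 = -2.2375%
Σ(R_i − R̄_i)(R_m − R̄_m) = 328.3450  ⇒  Cov = 328.3450 / 7 = 46.9064
Σ(R_m − R̄_m)² = 195.8388  ⇒  Var(R_m) = 195.8388 / 7 = 27.9770
β = Cov / Var(R_m) = 46.9064 / 27.9770 = 1.6766
MRP = 11.85% − 3.51% = 8.34%
E(R) = R_f + β × MRP = 3.51% + 1.6766 × 8.34% = 17.49%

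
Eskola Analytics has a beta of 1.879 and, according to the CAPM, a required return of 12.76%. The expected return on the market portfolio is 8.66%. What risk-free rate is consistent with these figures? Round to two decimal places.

4.00%

E(R) = R_f + β(E(R_m) − R_f) = R_f(1 − β) + β·E(R_m)
12.76% = R_f × (1 − 1.879) + 1.879 × 8.66%
12.76% = R_f × -0.879 + 16.27214%
R_f = (12.76% − 16.27214%) / -0.879 = 4.00%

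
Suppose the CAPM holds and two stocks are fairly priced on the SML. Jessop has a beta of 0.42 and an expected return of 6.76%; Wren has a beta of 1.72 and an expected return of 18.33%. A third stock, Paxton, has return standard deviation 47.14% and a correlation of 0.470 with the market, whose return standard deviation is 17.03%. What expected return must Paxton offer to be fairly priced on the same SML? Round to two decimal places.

14.60%

MRP = (18.33% − 6.76%) / (1.72 − 0.42) = 8.9000%
R_f = 6.76% − 0.42 × 8.9000% = 3.0220%
β_Paxton = ρ·σ_i/σ_m = 0.470 × 47.14 / 17.03 = 1.3010
E(R_Paxton) = R_f + β × MRP = 3.0220% + 1.3010 × 8.9000% = 14.60%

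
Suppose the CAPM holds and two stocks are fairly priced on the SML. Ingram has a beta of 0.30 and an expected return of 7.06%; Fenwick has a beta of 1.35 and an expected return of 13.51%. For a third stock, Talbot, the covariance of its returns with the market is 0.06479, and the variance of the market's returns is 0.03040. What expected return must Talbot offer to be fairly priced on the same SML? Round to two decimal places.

MRP = (13.51% − 7.06%) / (1.35 − 0.30) = 6.1429%
R_f = 7.06% − 0.30 × 6.1429% = 5.2171%
β_Talbot = Cov / Var(R_m) = 0.06479 / 0.03040 = 2.1313
E(R_Talbot) = R_f + β × MRP = 5.2171% + 2.1313 × 6.1429% = 18.31%

18.31%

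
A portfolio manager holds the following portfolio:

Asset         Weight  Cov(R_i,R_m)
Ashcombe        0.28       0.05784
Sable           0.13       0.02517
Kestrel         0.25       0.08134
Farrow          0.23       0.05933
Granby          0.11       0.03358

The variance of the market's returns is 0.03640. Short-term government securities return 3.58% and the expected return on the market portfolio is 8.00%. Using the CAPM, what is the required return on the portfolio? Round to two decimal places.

10.52%

β_Ashcombe = 0.05784 / 0.03640 = 1.5890
β_Sable = 0.02517 / 0.03640 = 0.6915
β_Kestrel = 0.08134 / 0.03640 = 2.2346
β_Farrow = 0.05933 / 0.03640 = 1.6299
β_Granby = 0.03358 / 0.03640 = 0.9225
β_P = Σ w_i β_i = 0.28×1.5890 + 0.13×0.6915 + 0.25×2.2346 + 0.23×1.6299 + 0.11×0.9225 = 1.5698
MRP = 8.00% − 3.58% = 4.42%
E(R_P) = R_f + β_P × MRP = 3.58% + 1.5698 × 4.42% = 10.52%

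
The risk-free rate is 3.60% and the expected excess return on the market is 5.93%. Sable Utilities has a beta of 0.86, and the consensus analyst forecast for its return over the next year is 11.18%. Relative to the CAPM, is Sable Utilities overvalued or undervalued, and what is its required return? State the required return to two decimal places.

Required return = R_f + β·MRP = 3.60% + 0.86 × 5.93% = 8.70%
Forecast 11.18% > required 8.70% → the stock plots above the SML → undervalued.

Undervalued; required return 8.70%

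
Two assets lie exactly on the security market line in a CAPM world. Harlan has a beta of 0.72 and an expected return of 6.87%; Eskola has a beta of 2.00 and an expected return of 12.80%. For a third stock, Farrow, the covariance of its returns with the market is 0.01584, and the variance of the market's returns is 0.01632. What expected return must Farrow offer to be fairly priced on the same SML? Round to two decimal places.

MRP = (12.80% − 6.87%) / (2.00 − 0.72) = 4.6328%
R_f = 6.87% − 0.72 × 4.6328% = 3.5344%
β_Farrow = Cov / Var(R_m) = 0.01584 / 0.01632 = 0.9706
E(R_Farrow) = R_f + β × MRP = 3.5344% + 0.9706 × 4.6328% = 8.03%

8.03%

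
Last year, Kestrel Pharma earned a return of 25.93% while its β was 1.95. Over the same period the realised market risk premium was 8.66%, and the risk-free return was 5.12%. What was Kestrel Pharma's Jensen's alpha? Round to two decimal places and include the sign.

+3.92%

CAPM benchmark = R_f + β(R_m − R_f) = 5.12% + 1.95 × 8.66% = 22.0070%
α = actual − benchmark = 25.93% − 22.0070% = +3.92%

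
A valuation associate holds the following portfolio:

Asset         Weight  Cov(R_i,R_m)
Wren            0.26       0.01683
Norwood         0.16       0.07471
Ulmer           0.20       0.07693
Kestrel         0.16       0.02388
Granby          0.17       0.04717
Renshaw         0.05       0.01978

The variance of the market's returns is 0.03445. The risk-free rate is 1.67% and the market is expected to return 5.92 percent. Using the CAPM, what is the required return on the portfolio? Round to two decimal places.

7.17%

β_Wren = 0.01683 / 0.03445 = 0.4885
β_Norwood = 0.07471 / 0.03445 = 2.1687
β_Ulmer = 0.07693 / 0.03445 = 2.2331
β_Kestrel = 0.02388 / 0.03445 = 0.6932
β_Granby = 0.04717 / 0.03445 = 1.3692
β_Renshaw = 0.01978 / 0.03445 = 0.5742
β_P = Σ w_i β_i = 0.26×0.4885 + 0.16×2.1687 + 0.20×2.2331 + 0.16×0.6932 + 0.17×1.3692 + 0.05×0.5742 = 1.2930
MRP = 5.92% − 1.67% = 4.25%
E(R_P) = R_f + β_P × MRP = 1.67% + 1.2930 × 4.25% = 7.17%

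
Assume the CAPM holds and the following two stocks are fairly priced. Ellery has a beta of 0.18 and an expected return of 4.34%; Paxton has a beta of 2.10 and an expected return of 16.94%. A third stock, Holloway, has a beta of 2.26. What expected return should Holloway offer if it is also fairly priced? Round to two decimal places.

MRP (SML slope) = (16.94% − 4.34%) / (2.10 − 0.18) = 12.60% / 1.92 = 6.5625%
R_f (intercept) = 4.34% − 0.18 × 6.5625% = 3.1588%
E(R_Holloway) = R_f + β × MRP = 3.1588% + 2.26 × 6.5625% = 17.99%

17.99%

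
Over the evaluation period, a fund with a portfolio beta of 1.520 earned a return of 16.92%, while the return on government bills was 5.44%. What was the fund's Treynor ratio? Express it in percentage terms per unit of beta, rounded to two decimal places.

Treynor = (R_P − R_f) / β_P = (16.92% − 5.44%) / 1.5200 = 11.48% / 1.5200 = 7.55%

7.55%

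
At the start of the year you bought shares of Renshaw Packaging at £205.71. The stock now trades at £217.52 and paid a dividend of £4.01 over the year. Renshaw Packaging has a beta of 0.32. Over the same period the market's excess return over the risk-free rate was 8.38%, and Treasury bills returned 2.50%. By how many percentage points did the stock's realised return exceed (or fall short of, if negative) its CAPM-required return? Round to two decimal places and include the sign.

Realised HPR = (P1 + D1 − P0) / P0 = (217.52 + 4.01 − 205.71) / 205.71 = 15.82 / 205.71 = 7.6904%
CAPM required = R_f + β·MRP = 2.50% + 0.32 × 8.38% = 5.1816%
α = realised − required = 7.6904% − 5.1816% = +2.51%

+2.51%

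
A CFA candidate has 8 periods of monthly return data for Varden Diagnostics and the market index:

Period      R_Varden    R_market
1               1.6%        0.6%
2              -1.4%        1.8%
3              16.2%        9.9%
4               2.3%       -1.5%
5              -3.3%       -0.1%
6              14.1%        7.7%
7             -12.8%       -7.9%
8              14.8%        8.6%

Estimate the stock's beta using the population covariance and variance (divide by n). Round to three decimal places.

1.644

Mean R_i = (1.6 − 1.4 + 16.2 + 2.3 − 3.3 + 14.1 − 12.8 + 14.8) / 8 = 3.9375%
Mean R_m = (0.6 + 1.8 + 9.9 − 1.5 − 0.1 + 7.7 − 7.9 + 8.6) / 8 = 2.3875%
Σ(R_i − R̄_i)(R_m − R̄_m) = 417.4638  ⇒  Cov = 417.4638 / 8 = 52.1830
Σ(R_m − R̄_m)² = 253.9288  ⇒  Var(R_m) = 253.9288 / 8 = 31.7411
β = Cov / Var(R_m) = 52.1830 / 31.7411 = 1.6440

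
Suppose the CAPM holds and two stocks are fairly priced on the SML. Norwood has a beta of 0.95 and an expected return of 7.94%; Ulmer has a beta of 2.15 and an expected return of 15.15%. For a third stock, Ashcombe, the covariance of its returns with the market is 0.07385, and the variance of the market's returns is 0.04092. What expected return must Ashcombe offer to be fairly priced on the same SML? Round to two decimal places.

13.08%

MRP = (15.15% − 7.94%) / (2.15 − 0.95) = 6.0083%
R_f = 7.94% − 0.95 × 6.0083% = 2.2321%
β_Ashcombe = Cov / Var(R_m) = 0.07385 / 0.04092 = 1.8047
E(R_Ashcombe) = R_f + β × MRP = 2.2321% + 1.8047 × 6.0083% = 13.08%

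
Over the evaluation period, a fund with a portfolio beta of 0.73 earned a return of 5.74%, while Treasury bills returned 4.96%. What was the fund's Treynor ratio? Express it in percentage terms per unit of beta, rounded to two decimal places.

1.07%

Treynor = (R_P − R_f) / β_P = (5.74% − 4.96%) / 0.7300 = 0.78% / 0.7300 = 1.07%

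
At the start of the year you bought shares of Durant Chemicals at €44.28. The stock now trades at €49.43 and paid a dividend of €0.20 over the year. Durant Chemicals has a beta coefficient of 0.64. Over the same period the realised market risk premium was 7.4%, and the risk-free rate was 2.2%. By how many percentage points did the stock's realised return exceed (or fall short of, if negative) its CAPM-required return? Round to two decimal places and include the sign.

+5.15%

Realised HPR = (P1 + D1 − P0) / P0 = (49.43 + 0.20 − 44.28) / 44.28 = 5.35 / 44.28 = 12.0822%
CAPM required = R_f + β·MRP = 2.2% + 0.64 × 7.4% = 6.9360%
α = realised − required = 12.0822% − 6.9360% = +5.15%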